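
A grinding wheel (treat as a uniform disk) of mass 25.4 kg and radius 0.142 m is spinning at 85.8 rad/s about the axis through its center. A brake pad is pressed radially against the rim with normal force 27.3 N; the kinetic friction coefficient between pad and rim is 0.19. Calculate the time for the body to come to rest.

t ≈ 29.8 s

I = ½MR² = (1/2)(25.4)(0.142)² = 0.2561 kg·m².
Friction force f = μN = (0.19)(27.3) = 5.187 N at the rim; torque magnitude τ = fR = 0.7366 N·m, opposing ω.
|α| = τ/I = 0.7366/0.2561 = 2.876 rad/s² (deceleration).
0 = ω₀ − |α|t ⇒ t = ω₀/|α| = 85.8/2.876 = 29.83 s.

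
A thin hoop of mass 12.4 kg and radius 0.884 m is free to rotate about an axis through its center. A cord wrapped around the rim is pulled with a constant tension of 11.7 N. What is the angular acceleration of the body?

I = MR² = (12.4)(0.884)² = 9.690 kg·m².
τ = F R = (11.7)(0.884) = 10.34 N·m.
Newton's second law for rotation, τ = Iα, gives α = τ/I = 10.34/9.690 = 1.067 rad/s².

α ≈ 1.07 rad/s²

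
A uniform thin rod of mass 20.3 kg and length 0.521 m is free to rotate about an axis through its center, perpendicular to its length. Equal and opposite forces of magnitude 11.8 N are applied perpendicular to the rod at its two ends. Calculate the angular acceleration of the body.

α ≈ 13.4 rad/s²

I = (1/12)ML² = (1/12)(20.3)(0.521)² = 0.4592 kg·m².
The couple gives τ = F·(L/2) + F·(L/2) = F L = (11.8)(0.521) = 6.148 N·m.
Newton's second law for rotation, τ = Iα, gives α = τ/I = 6.148/0.4592 = 13.39 rad/s².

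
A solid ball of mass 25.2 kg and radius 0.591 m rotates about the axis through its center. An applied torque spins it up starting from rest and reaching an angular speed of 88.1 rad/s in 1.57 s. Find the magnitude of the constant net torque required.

I = (2/5)MR² = (2/5)(25.2)(0.591)² = 3.521 kg·m².
α = Δω/Δt = (88.1 − 0)/1.57 = 56.11 rad/s².
τ = Iα = (3.521)(56.11) = 197.6 N·m.

τ ≈ 198 N·m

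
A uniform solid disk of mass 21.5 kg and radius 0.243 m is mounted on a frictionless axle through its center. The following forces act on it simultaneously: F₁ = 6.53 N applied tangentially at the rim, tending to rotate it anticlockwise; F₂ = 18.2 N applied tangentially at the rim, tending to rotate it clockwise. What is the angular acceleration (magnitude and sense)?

I = ½MR² = (1/2)(21.5)(0.243)² = 0.6348 kg·m².
Taking anticlockwise as positive: τ₁ = +(6.53)(0.243) = +1.587 N·m; τ₂ = −(18.2)(0.243) = −4.423 N·m.
Net torque τ = -2.836 N·m.
α = τ/I = -2.836/0.6348 = -4.467 rad/s².

α ≈ 4.47 rad/s², clockwise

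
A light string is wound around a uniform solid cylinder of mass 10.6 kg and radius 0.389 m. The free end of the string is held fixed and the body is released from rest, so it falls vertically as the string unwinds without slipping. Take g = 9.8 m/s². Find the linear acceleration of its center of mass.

a ≈ 6.53 m/s²

Translation: Mg − T = Ma. Rotation about the center: TR = Iα with I = ½MR².
With a = αR: T = (I/R²)a = (1/2)M a, so Mg = (1 + 0.5000)Ma.
a = g/(1 + 0.5000) = 9.8/1.500 = 6.533 m/s².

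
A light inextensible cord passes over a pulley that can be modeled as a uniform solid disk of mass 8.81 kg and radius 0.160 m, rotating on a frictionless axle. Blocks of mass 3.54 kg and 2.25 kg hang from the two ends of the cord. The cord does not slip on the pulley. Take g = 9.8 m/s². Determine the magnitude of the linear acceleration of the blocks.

a ≈ 1.24 m/s²

I = ½MR² = (1/2)(8.81)(0.160)² = 0.1128 kg·m².
Heavier block: m₁g − T₁ = m₁a. Lighter block: T₂ − m₂g = m₂a.
Pulley: (T₁ − T₂)R = Iα = I(a/R), so T₁ − T₂ = (I/R²)a = (1/2)M_p a = 4.405·a.
Adding the three: (m₁ − m₂)g = (m₁ + m₂ + 4.405)a, so a = (3.54 − 2.25)(9.8)/(3.54 + 2.25 + 4.405) = 1.240 m/s².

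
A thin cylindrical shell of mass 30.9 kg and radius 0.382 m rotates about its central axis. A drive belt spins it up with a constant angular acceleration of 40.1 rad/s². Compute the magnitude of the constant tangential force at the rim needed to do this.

I = MR² = (30.9)(0.382)² = 4.509 kg·m².
The required torque is τ = Iα = (4.509)(40.10) = 180.8 N·m.
A tangential force at the rim gives τ = FR, so F = τ/R = 180.8/0.382 = 473.3 N.

F ≈ 473 N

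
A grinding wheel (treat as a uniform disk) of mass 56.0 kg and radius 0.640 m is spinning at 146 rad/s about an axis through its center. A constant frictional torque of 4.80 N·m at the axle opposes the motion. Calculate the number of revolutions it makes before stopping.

I = ½MR² = (1/2)(56.0)(0.640)² = 11.47 kg·m².
The net torque has magnitude 4.80 N·m, opposing ω.
|α| = τ/I = 4.800/11.47 = 0.4185 rad/s² (deceleration).
ω² = ω₀² − 2|α|θ with ω = 0 ⇒ θ = ω₀²/(2|α|) = 25470 rad = 4053 rev.

≈ 4050 revolutions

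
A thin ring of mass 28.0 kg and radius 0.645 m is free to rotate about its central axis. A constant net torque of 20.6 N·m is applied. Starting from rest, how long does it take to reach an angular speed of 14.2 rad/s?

t ≈ 8.03 s

I = MR² = (28.0)(0.645)² = 11.65 kg·m².
α = τ/I = 20.6/11.65 = 1.768 rad/s².
ω = αt ⇒ t = ω/α = 14.2/1.768 = 8.030 s.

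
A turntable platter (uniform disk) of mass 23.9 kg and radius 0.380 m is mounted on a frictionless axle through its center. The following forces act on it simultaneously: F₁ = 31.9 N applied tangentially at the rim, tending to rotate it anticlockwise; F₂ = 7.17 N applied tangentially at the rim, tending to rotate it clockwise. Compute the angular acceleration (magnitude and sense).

I = ½MR² = (1/2)(23.9)(0.380)² = 1.726 kg·m².
Taking anticlockwise as positive: τ₁ = +(31.9)(0.380) = +12.12 N·m; τ₂ = −(7.17)(0.380) = −2.725 N·m.
Net torque τ = 9.397 N·m.
α = τ/I = 9.397/1.726 = 5.446 rad/s².

α ≈ 5.45 rad/s², anticlockwise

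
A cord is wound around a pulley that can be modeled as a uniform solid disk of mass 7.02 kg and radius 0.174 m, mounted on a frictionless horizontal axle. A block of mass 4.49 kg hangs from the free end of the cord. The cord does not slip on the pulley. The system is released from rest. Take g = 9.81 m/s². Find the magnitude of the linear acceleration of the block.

a ≈ 5.51 m/s²

I = ½MR² = (1/2)(7.02)(0.174)² = 0.1063 kg·m².
Block: mg − T = ma. Pulley: TR = Iα. No-slip: a = αR, so T = (I/R²)a = 3.510·a.
Then mg = (m + 3.510)a, so a = (4.49)(9.81)/(4.49 + 3.510) = 5.506 m/s².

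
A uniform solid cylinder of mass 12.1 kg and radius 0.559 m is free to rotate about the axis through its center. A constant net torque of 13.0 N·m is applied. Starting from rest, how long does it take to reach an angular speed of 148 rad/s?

I = ½MR² = (1/2)(12.1)(0.559)² = 1.891 kg·m².
α = τ/I = 13.0/1.891 = 6.876 rad/s².
ω = αt ⇒ t = ω/α = 148/6.876 = 21.52 s.

t ≈ 21.5 s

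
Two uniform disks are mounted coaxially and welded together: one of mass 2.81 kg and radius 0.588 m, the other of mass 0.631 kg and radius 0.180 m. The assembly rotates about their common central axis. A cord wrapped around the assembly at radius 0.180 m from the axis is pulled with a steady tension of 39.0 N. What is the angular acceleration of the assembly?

I = ½M₁R₁² + ½M₂R₂² = ½(2.81)(0.588)² + ½(0.631)(0.180)² = 0.4960 kg·m².
τ = F r = (39.0)(0.180) = 7.020 N·m.
α = τ/I = 7.020/0.4960 = 14.15 rad/s².

α ≈ 14.2 rad/s²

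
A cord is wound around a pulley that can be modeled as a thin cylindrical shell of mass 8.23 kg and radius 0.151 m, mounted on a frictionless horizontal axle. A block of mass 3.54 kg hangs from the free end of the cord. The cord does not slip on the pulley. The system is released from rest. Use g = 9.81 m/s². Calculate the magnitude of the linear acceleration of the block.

a ≈ 2.95 m/s²

I = MR² = (8.23)(0.151)² = 0.1877 kg·m².
Block: mg − T = ma. Pulley: TR = Iα. No-slip: a = αR, so T = (I/R²)a = 8.230·a.
Then mg = (m + 8.230)a, so a = (3.54)(9.81)/(3.54 + 8.230) = 2.951 m/s².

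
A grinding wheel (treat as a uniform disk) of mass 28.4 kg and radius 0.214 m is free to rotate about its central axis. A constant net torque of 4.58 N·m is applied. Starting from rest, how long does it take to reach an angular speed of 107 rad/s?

t ≈ 15.2 s

I = ½MR² = (1/2)(28.4)(0.214)² = 0.6503 kg·m².
α = τ/I = 4.58/0.6503 = 7.043 rad/s².
ω = αt ⇒ t = ω/α = 107/7.043 = 15.19 s.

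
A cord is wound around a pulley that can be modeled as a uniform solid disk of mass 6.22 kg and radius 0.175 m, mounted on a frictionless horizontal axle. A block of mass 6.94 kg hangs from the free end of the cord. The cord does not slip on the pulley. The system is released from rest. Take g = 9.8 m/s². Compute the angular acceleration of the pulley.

α ≈ 38.7 rad/s²

I = ½MR² = (1/2)(6.22)(0.175)² = 0.09524 kg·m².
Block: mg − T = ma. Pulley: TR = Iα. No-slip: a = αR, so T = (I/R²)a = 3.110·a.
Then mg = (m + 3.110)a, so a = (6.94)(9.8)/(6.94 + 3.110) = 6.767 m/s².
α = a/R = 6.767/0.175 = 38.67 rad/s².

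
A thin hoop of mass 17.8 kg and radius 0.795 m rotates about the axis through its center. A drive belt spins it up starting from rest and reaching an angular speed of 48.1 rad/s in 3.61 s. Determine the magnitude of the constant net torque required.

I = MR² = (17.8)(0.795)² = 11.25 kg·m².
α = Δω/Δt = (48.1 − 0)/3.61 = 13.32 rad/s².
τ = Iα = (11.25)(13.32) = 149.9 N·m.

τ ≈ 150 N·m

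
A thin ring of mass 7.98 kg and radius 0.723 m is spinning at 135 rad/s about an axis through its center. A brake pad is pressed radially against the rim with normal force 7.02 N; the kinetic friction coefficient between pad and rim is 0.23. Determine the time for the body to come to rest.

I = MR² = (7.98)(0.723)² = 4.171 kg·m².
Friction force f = μN = (0.23)(7.02) = 1.615 N at the rim; torque magnitude τ = fR = 1.167 N·m, opposing ω.
|α| = τ/I = 1.167/4.171 = 0.2798 rad/s² (deceleration).
0 = ω₀ − |α|t ⇒ t = ω₀/|α| = 135/0.2798 = 482.4 s.

t ≈ 482 s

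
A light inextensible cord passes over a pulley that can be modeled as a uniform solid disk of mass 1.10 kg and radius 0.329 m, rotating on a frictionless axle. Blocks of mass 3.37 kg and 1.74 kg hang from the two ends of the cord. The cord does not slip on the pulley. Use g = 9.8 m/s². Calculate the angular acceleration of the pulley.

I = ½MR² = (1/2)(1.10)(0.329)² = 0.05953 kg·m².
Heavier block: m₁g − T₁ = m₁a. Lighter block: T₂ − m₂g = m₂a.
Pulley: (T₁ − T₂)R = Iα = I(a/R), so T₁ − T₂ = (I/R²)a = (1/2)M_p a = 0.5500·a.
Adding the three: (m₁ − m₂)g = (m₁ + m₂ + 0.5500)a, so a = (3.37 − 1.74)(9.8)/(3.37 + 1.74 + 0.5500) = 2.822 m/s².
α = a/R = 2.822/0.329 = 8.578 rad/s².

α ≈ 8.58 rad/s²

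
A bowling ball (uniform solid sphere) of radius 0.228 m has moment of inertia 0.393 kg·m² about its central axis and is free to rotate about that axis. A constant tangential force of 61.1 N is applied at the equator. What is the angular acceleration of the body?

α ≈ 35.4 rad/s²

τ = F R = (61.1)(0.228) = 13.93 N·m.
Newton's second law for rotation, τ = Iα, gives α = τ/I = 13.93/0.3930 = 35.45 rad/s².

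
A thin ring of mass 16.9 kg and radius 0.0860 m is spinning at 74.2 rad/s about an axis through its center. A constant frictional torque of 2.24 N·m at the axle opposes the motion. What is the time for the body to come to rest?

t ≈ 4.14 s

I = MR² = (16.9)(0.0860)² = 0.1250 kg·m².
The net torque has magnitude 2.24 N·m, opposing ω.
|α| = τ/I = 2.240/0.1250 = 17.92 rad/s² (deceleration).
0 = ω₀ − |α|t ⇒ t = ω₀/|α| = 74.2/17.92 = 4.140 s.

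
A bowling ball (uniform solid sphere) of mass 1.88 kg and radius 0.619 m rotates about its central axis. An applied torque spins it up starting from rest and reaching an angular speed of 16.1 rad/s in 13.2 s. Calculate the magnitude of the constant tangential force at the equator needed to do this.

I = (2/5)MR² = (2/5)(1.88)(0.619)² = 0.2881 kg·m².
α = Δω/Δt = (16.1 − 0)/13.2 = 1.220 rad/s².
The required torque is τ = Iα = (0.2881)(1.220) = 0.3514 N·m.
A tangential force at the equator gives τ = FR, so F = τ/R = 0.3514/0.619 = 0.5678 N.

F ≈ 0.568 N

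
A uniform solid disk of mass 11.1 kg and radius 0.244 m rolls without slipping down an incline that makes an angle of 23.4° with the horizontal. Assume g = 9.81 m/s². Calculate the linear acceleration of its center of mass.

Translation along the incline: Mg sinθ − f = Ma.
Rotation about the center: fR = Iα with I = ½MR². No-slip gives a = αR, so f = (I/R²)a = (1/2)M a.
Substituting: Mg sinθ = (1 + 0.5000)Ma, so a = g sinθ/(1 + 0.5000) = (9.81) sin 23.4° / 1.500 = 2.597 m/s².

a ≈ 2.60 m/s²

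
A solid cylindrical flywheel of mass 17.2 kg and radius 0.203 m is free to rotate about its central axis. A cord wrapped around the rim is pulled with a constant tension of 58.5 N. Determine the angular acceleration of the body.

I = ½MR² = (1/2)(17.2)(0.203)² = 0.3544 kg·m².
τ = F R = (58.5)(0.203) = 11.88 N·m.
From τ = Iα: α = 11.88/0.3544 = 33.51 rad/s².

α ≈ 33.5 rad/s²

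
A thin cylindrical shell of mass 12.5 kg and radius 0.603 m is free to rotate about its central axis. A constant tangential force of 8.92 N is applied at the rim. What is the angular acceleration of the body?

I = MR² = (12.5)(0.603)² = 4.545 kg·m².
τ = F R = (8.92)(0.603) = 5.379 N·m.
Newton's second law for rotation, τ = Iα, gives α = τ/I = 5.379/4.545 = 1.183 rad/s².

α ≈ 1.18 rad/s²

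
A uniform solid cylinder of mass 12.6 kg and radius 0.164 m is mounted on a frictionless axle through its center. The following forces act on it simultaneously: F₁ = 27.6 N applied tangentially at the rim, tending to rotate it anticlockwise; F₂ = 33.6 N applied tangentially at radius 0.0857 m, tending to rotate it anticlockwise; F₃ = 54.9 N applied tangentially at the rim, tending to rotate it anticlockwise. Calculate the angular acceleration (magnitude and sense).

α ≈ 96.8 rad/s², anticlockwise

I = ½MR² = (1/2)(12.6)(0.164)² = 0.1694 kg·m².
Taking anticlockwise as positive: τ₁ = +(27.6)(0.164) = +4.526 N·m; τ₂ = +(33.6)(0.0857) = +2.880 N·m; τ₃ = +(54.9)(0.164) = +9.004 N·m.
Net torque τ = 16.41 N·m.
α = τ/I = 16.41/0.1694 = 96.84 rad/s².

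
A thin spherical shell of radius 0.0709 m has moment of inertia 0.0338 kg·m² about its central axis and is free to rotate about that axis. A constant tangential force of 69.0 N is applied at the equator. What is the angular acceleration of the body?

α ≈ 145 rad/s²

τ = F R = (69.0)(0.0709) = 4.892 N·m.
Newton's second law for rotation, τ = Iα, gives α = τ/I = 4.892/0.03380 = 144.7 rad/s².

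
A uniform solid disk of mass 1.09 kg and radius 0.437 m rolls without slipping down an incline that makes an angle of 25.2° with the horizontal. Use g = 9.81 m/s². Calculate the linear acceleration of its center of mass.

Translation along the incline: Mg sinθ − f = Ma.
Rotation about the center: fR = Iα with I = ½MR². No-slip gives a = αR, so f = (I/R²)a = (1/2)M a.
Substituting: Mg sinθ = (1 + 0.5000)Ma, so a = g sinθ/(1 + 0.5000) = (9.81) sin 25.2° / 1.500 = 2.785 m/s².

a ≈ 2.78 m/s²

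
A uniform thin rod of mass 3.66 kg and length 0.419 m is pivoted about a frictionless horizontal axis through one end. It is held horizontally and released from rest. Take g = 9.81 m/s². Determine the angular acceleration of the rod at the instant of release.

α ≈ 35.1 rad/s²

About the pivot, I = (1/3)ML² = (1/3)(3.66)(0.419)² = 0.2142 kg·m².
The weight acts at the center, a distance L/2 = 0.2095 m from the pivot; τ = Mg(L/2) = 7.522 N·m.
α = τ/I = 7.522/0.2142 = 35.12 rad/s².
(Equivalently α = (3g/(2L)) = 35.12 rad/s².)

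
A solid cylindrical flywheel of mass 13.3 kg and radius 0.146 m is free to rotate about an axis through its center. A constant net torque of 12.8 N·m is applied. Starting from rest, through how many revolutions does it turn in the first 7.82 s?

I = ½MR² = (1/2)(13.3)(0.146)² = 0.1418 kg·m².
α = τ/I = 12.8/0.1418 = 90.30 rad/s².
θ = ½αt² = ½(90.30)(7.82)² = 2761 rad.
Revolutions = θ/(2π) = 439.4.

≈ 439 revolutions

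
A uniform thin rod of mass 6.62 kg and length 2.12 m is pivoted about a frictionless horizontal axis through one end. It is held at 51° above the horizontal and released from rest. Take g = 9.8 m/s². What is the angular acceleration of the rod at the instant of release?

About the pivot, I = (1/3)ML² = (1/3)(6.62)(2.12)² = 9.918 kg·m².
The weight acts at the center, a distance L/2 = 1.060 m from the pivot; τ = Mg(L/2) cos 51° = 43.28 N·m.
α = τ/I = 43.28/9.918 = 4.364 rad/s².

α ≈ 4.36 rad/s²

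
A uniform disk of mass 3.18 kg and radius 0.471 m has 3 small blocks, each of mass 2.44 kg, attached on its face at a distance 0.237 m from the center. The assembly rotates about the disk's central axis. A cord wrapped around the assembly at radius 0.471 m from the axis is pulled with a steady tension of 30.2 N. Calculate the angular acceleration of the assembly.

I_disk = ½MR² = ½(3.18)(0.471)² = 0.3527 kg·m².
I_blocks = 3·m·r² = 3(2.44)(0.237)² = 0.4112 kg·m².
Total I = 0.7639 kg·m².
τ = F r = (30.2)(0.471) = 14.22 N·m.
α = τ/I = 14.22/0.7639 = 18.62 rad/s².

α ≈ 18.6 rad/s²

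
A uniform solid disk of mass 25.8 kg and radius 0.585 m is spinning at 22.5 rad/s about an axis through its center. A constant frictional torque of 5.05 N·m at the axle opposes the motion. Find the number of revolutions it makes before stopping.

≈ 35.2 revolutions

I = ½MR² = (1/2)(25.8)(0.585)² = 4.415 kg·m².
The net torque has magnitude 5.05 N·m, opposing ω.
|α| = τ/I = 5.050/4.415 = 1.144 rad/s² (deceleration).
ω² = ω₀² − 2|α|θ with ω = 0 ⇒ θ = ω₀²/(2|α|) = 221.3 rad = 35.22 rev.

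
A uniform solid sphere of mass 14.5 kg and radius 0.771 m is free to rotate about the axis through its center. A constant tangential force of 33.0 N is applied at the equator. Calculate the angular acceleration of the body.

α ≈ 7.38 rad/s²

I = (2/5)MR² = (2/5)(14.5)(0.771)² = 3.448 kg·m².
τ = F R = (33.0)(0.771) = 25.44 N·m.
Newton's second law for rotation, τ = Iα, gives α = τ/I = 25.44/3.448 = 7.380 rad/s².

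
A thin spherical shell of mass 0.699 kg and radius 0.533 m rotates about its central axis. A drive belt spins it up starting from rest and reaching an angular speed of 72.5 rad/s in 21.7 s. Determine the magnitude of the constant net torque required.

I = (2/3)MR² = (2/3)(0.699)(0.533)² = 0.1324 kg·m².
α = Δω/Δt = (72.5 − 0)/21.7 = 3.341 rad/s².
τ = Iα = (0.1324)(3.341) = 0.4423 N·m.

τ ≈ 0.442 N·m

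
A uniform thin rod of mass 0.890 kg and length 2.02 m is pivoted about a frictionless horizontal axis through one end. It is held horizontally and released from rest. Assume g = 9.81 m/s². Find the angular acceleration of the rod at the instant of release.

About the pivot, I = (1/3)ML² = (1/3)(0.890)(2.02)² = 1.211 kg·m².
The weight acts at the center, a distance L/2 = 1.010 m from the pivot; τ = Mg(L/2) = 8.818 N·m.
α = τ/I = 8.818/1.211 = 7.285 rad/s².

α ≈ 7.28 rad/s²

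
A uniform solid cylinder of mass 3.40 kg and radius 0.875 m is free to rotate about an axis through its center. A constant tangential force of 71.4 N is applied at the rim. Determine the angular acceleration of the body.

α ≈ 48.0 rad/s²

I = ½MR² = (1/2)(3.40)(0.875)² = 1.302 kg·m².
τ = F R = (71.4)(0.875) = 62.48 N·m.
Newton's second law for rotation, τ = Iα, gives α = τ/I = 62.48/1.302 = 48.00 rad/s².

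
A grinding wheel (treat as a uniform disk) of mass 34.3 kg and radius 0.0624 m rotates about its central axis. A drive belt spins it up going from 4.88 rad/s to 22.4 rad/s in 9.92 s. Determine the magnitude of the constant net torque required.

I = ½MR² = (1/2)(34.3)(0.0624)² = 0.06678 kg·m².
α = Δω/Δt = (22.4 − 4.88)/9.92 = 1.766 rad/s².
τ = Iα = (0.06678)(1.766) = 0.1179 N·m.

τ ≈ 0.118 N·m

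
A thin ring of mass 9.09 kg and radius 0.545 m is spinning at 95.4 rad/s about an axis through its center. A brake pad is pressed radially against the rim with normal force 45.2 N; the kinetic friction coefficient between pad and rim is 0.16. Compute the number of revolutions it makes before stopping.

≈ 496 revolutions

I = MR² = (9.09)(0.545)² = 2.700 kg·m².
Friction force f = μN = (0.16)(45.2) = 7.232 N at the rim; torque magnitude τ = fR = 3.941 N·m, opposing ω.
|α| = τ/I = 3.941/2.700 = 1.460 rad/s² (deceleration).
ω² = ω₀² − 2|α|θ with ω = 0 ⇒ θ = ω₀²/(2|α|) = 3117 rad = 496.1 rev.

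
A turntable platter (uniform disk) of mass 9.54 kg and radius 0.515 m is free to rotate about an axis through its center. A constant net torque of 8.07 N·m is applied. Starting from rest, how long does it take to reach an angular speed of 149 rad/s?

t ≈ 23.4 s

I = ½MR² = (1/2)(9.54)(0.515)² = 1.265 kg·m².
α = τ/I = 8.07/1.265 = 6.379 rad/s².
ω = αt ⇒ t = ω/α = 149/6.379 = 23.36 s.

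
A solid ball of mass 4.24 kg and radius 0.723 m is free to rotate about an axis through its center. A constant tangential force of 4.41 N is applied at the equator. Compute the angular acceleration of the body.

I = (2/5)MR² = (2/5)(4.24)(0.723)² = 0.8865 kg·m².
τ = F R = (4.41)(0.723) = 3.188 N·m.
Newton's second law for rotation, τ = Iα, gives α = τ/I = 3.188/0.8865 = 3.596 rad/s².

α ≈ 3.60 rad/s²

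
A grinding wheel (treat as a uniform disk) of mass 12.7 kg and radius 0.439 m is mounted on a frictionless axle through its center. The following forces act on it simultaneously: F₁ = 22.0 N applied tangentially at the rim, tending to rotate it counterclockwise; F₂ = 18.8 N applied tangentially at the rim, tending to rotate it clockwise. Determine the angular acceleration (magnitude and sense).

α ≈ 1.15 rad/s², counterclockwise

I = ½MR² = (1/2)(12.7)(0.439)² = 1.224 kg·m².
Taking counterclockwise as positive: τ₁ = +(22.0)(0.439) = +9.658 N·m; τ₂ = −(18.8)(0.439) = −8.253 N·m.
Net torque τ = 1.405 N·m.
α = τ/I = 1.405/1.224 = 1.148 rad/s².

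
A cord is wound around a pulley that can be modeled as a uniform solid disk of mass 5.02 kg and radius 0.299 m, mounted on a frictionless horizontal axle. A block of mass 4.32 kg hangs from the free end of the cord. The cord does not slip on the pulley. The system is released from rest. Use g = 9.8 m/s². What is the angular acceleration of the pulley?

I = ½MR² = (1/2)(5.02)(0.299)² = 0.2244 kg·m².
Block: mg − T = ma. Pulley: TR = Iα. No-slip: a = αR, so T = (I/R²)a = 2.510·a.
Then mg = (m + 2.510)a, so a = (4.32)(9.8)/(4.32 + 2.510) = 6.199 m/s².
α = a/R = 6.199/0.299 = 20.73 rad/s².

α ≈ 20.7 rad/s²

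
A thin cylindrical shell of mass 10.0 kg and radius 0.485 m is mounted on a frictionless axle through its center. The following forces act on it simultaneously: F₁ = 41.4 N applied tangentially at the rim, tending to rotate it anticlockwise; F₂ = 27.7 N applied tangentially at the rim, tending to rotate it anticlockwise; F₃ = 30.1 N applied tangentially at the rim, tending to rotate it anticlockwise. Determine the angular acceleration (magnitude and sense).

α ≈ 20.5 rad/s², anticlockwise

I = MR² = (10.0)(0.485)² = 2.352 kg·m².
Taking anticlockwise as positive: τ₁ = +(41.4)(0.485) = +20.08 N·m; τ₂ = +(27.7)(0.485) = +13.43 N·m; τ₃ = +(30.1)(0.485) = +14.60 N·m.
Net torque τ = 48.11 N·m.
α = τ/I = 48.11/2.352 = 20.45 rad/s².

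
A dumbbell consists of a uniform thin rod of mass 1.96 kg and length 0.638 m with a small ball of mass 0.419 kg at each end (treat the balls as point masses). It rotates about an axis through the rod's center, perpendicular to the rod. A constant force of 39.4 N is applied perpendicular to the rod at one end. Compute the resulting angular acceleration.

α ≈ 82.8 rad/s²

I_rod = (1/12)ML² = (1/12)(1.96)(0.638)² = 0.06648 kg·m².
I_balls = 2·m·(L/2)² = 2(0.419)(0.3190)² = 0.08528 kg·m².
Total I = 0.1518 kg·m².
τ = F·(L/2) = (39.4)(0.319) = 12.57 N·m.
α = τ/I = 12.57/0.1518 = 82.82 rad/s².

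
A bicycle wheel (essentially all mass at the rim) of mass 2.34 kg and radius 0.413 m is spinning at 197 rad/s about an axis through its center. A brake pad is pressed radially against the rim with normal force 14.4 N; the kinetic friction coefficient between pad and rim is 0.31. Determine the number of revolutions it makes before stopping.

≈ 669 revolutions

I = MR² = (2.34)(0.413)² = 0.3991 kg·m².
Friction force f = μN = (0.31)(14.4) = 4.464 N at the rim; torque magnitude τ = fR = 1.844 N·m, opposing ω.
|α| = τ/I = 1.844/0.3991 = 4.619 rad/s² (deceleration).
ω² = ω₀² − 2|α|θ with ω = 0 ⇒ θ = ω₀²/(2|α|) = 4201 rad = 668.6 rev.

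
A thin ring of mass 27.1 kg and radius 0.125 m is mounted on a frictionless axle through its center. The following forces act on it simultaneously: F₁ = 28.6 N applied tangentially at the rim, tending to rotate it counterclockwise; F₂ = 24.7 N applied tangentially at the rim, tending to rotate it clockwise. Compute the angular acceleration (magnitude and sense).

I = MR² = (27.1)(0.125)² = 0.4234 kg·m².
Taking counterclockwise as positive: τ₁ = +(28.6)(0.125) = +3.575 N·m; τ₂ = −(24.7)(0.125) = −3.087 N·m.
Net torque τ = 0.4875 N·m.
α = τ/I = 0.4875/0.4234 = 1.151 rad/s².

α ≈ 1.15 rad/s², counterclockwise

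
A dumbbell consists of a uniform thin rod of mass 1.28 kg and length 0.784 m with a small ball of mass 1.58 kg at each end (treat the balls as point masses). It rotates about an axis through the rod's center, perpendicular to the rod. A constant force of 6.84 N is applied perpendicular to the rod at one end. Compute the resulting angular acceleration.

I_rod = (1/12)ML² = (1/12)(1.28)(0.784)² = 0.06556 kg·m².
I_balls = 2·m·(L/2)² = 2(1.58)(0.3920)² = 0.4856 kg·m².
Total I = 0.5511 kg·m².
τ = F·(L/2) = (6.84)(0.392) = 2.681 N·m.
α = τ/I = 2.681/0.5511 = 4.865 rad/s².

α ≈ 4.86 rad/s²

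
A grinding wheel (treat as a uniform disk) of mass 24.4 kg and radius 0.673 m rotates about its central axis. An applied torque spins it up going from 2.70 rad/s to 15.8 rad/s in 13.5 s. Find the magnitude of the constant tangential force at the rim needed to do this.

I = ½MR² = (1/2)(24.4)(0.673)² = 5.526 kg·m².
α = Δω/Δt = (15.8 − 2.70)/13.5 = 0.9704 rad/s².
The required torque is τ = Iα = (5.526)(0.9704) = 5.362 N·m.
A tangential force at the rim gives τ = FR, so F = τ/R = 5.362/0.673 = 7.967 N.

F ≈ 7.97 N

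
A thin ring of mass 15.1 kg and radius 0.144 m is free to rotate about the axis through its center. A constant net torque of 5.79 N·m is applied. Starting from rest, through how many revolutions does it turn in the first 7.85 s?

≈ 90.7 revolutions

I = MR² = (15.1)(0.144)² = 0.3131 kg·m².
α = τ/I = 5.79/0.3131 = 18.49 rad/s².
θ = ½αt² = ½(18.49)(7.85)² = 569.8 rad.
Revolutions = θ/(2π) = 90.68.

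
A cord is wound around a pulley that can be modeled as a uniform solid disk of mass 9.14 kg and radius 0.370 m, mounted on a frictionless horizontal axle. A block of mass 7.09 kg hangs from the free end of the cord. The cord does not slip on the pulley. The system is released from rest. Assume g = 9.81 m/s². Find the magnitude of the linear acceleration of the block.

a ≈ 5.97 m/s²

I = ½MR² = (1/2)(9.14)(0.370)² = 0.6256 kg·m².
Block: mg − T = ma. Pulley: TR = Iα. No-slip: a = αR, so T = (I/R²)a = 4.570·a.
Then mg = (m + 4.570)a, so a = (7.09)(9.81)/(7.09 + 4.570) = 5.965 m/s².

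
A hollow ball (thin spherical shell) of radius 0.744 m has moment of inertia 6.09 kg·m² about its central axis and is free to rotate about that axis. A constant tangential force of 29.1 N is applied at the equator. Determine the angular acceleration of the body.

α ≈ 3.56 rad/s²

τ = F R = (29.1)(0.744) = 21.65 N·m.
Newton's second law for rotation, τ = Iα, gives α = τ/I = 21.65/6.090 = 3.555 rad/s².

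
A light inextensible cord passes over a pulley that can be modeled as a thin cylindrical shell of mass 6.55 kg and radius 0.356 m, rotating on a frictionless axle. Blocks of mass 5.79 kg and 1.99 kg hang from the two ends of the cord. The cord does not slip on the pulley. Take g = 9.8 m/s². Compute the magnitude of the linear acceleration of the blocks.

a ≈ 2.60 m/s²

I = MR² = (6.55)(0.356)² = 0.8301 kg·m².
Heavier block: m₁g − T₁ = m₁a. Lighter block: T₂ − m₂g = m₂a.
Pulley: (T₁ − T₂)R = Iα = I(a/R), so T₁ − T₂ = (I/R²)a = 1·M_p a = 6.550·a.
Adding the three: (m₁ − m₂)g = (m₁ + m₂ + 6.550)a, so a = (5.79 − 1.99)(9.8)/(5.79 + 1.99 + 6.550) = 2.599 m/s².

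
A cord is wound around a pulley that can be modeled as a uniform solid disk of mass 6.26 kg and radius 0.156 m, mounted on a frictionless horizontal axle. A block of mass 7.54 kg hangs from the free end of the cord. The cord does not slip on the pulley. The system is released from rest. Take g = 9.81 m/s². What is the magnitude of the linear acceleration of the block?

a ≈ 6.93 m/s²

I = ½MR² = (1/2)(6.26)(0.156)² = 0.07617 kg·m².
Block: mg − T = ma. Pulley: TR = Iα. No-slip: a = αR, so T = (I/R²)a = 3.130·a.
Then mg = (m + 3.130)a, so a = (7.54)(9.81)/(7.54 + 3.130) = 6.932 m/s².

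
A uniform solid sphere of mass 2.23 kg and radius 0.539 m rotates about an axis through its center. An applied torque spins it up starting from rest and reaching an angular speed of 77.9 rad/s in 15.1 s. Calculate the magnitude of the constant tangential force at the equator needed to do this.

I = (2/5)MR² = (2/5)(2.23)(0.539)² = 0.2591 kg·m².
α = Δω/Δt = (77.9 − 0)/15.1 = 5.159 rad/s².
The required torque is τ = Iα = (0.2591)(5.159) = 1.337 N·m.
A tangential force at the equator gives τ = FR, so F = τ/R = 1.337/0.539 = 2.480 N.

F ≈ 2.48 N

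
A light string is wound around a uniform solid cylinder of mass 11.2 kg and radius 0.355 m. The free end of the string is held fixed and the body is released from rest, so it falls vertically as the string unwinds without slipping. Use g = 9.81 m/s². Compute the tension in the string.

T ≈ 36.6 N

Translation: Mg − T = Ma. Rotation about the center: TR = Iα with I = ½MR².
With a = αR: T = (I/R²)a = (1/2)M a, so Mg = (1 + 0.5000)Ma.
a = g/(1 + 0.5000) = 9.81/1.500 = 6.540 m/s².
T = 0.5000·M·a = (0.5000)(11.2)(6.540) = 36.62 N.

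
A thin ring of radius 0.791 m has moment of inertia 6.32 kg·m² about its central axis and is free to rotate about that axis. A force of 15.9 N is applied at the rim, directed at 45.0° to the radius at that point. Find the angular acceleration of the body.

α ≈ 1.41 rad/s²

Only the tangential component produces torque: τ = F R sinθ = (15.9)(0.791) sin 45.0° = 8.893 N·m.
From τ = Iα: α = 8.893/6.320 = 1.407 rad/s².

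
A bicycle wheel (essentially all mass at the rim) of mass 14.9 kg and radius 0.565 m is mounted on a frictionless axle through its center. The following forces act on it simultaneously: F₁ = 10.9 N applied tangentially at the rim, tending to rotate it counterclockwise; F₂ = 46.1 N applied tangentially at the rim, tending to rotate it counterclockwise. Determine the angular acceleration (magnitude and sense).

I = MR² = (14.9)(0.565)² = 4.756 kg·m².
Taking counterclockwise as positive: τ₁ = +(10.9)(0.565) = +6.158 N·m; τ₂ = +(46.1)(0.565) = +26.05 N·m.
Net torque τ = 32.20 N·m.
α = τ/I = 32.20/4.756 = 6.771 rad/s².

α ≈ 6.77 rad/s², counterclockwise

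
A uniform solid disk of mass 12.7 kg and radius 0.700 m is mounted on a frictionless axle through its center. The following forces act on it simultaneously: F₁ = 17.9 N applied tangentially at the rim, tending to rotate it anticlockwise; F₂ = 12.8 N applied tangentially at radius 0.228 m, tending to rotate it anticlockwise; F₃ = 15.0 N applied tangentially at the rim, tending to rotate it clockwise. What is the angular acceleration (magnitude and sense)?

α ≈ 1.59 rad/s², anticlockwise

I = ½MR² = (1/2)(12.7)(0.700)² = 3.111 kg·m².
Taking anticlockwise as positive: τ₁ = +(17.9)(0.700) = +12.53 N·m; τ₂ = +(12.8)(0.228) = +2.918 N·m; τ₃ = −(15.0)(0.700) = −10.50 N·m.
Net torque τ = 4.948 N·m.
α = τ/I = 4.948/3.111 = 1.590 rad/s².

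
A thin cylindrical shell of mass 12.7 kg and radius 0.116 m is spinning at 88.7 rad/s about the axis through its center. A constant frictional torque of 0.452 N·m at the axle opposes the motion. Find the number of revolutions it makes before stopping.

I = MR² = (12.7)(0.116)² = 0.1709 kg·m².
The net torque has magnitude 0.452 N·m, opposing ω.
|α| = τ/I = 0.4520/0.1709 = 2.645 rad/s² (deceleration).
ω² = ω₀² − 2|α|θ with ω = 0 ⇒ θ = ω₀²/(2|α|) = 1487 rad = 236.7 rev.

≈ 237 revolutions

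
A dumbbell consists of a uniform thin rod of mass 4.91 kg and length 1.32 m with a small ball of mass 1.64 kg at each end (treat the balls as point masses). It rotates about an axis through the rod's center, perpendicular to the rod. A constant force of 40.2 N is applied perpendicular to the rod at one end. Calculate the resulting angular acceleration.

I_rod = (1/12)ML² = (1/12)(4.91)(1.32)² = 0.7129 kg·m².
I_balls = 2·m·(L/2)² = 2(1.64)(0.6600)² = 1.429 kg·m².
Total I = 2.142 kg·m².
τ = F·(L/2) = (40.2)(0.660) = 26.53 N·m.
α = τ/I = 26.53/2.142 = 12.39 rad/s².

α ≈ 12.4 rad/s²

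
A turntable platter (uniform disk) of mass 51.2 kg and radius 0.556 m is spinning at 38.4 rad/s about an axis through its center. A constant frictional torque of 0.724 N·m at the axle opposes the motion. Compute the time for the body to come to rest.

I = ½MR² = (1/2)(51.2)(0.556)² = 7.914 kg·m².
The net torque has magnitude 0.724 N·m, opposing ω.
|α| = τ/I = 0.7240/7.914 = 0.09148 rad/s² (deceleration).
0 = ω₀ − |α|t ⇒ t = ω₀/|α| = 38.4/0.09148 = 419.7 s.

t ≈ 420 s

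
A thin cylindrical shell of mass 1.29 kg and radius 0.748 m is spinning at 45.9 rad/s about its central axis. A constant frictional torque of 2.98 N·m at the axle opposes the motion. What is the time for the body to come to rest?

I = MR² = (1.29)(0.748)² = 0.7218 kg·m².
The net torque has magnitude 2.98 N·m, opposing ω.
|α| = τ/I = 2.980/0.7218 = 4.129 rad/s² (deceleration).
0 = ω₀ − |α|t ⇒ t = ω₀/|α| = 45.9/4.129 = 11.12 s.

t ≈ 11.1 s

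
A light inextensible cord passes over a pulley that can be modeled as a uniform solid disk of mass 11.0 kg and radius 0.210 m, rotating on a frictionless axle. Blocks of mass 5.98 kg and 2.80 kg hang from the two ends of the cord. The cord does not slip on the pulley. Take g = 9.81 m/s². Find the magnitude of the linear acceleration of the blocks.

a ≈ 2.18 m/s²

I = ½MR² = (1/2)(11.0)(0.210)² = 0.2425 kg·m².
Heavier block: m₁g − T₁ = m₁a. Lighter block: T₂ − m₂g = m₂a.
Pulley: (T₁ − T₂)R = Iα = I(a/R), so T₁ − T₂ = (I/R²)a = (1/2)M_p a = 5.500·a.
Adding the three: (m₁ − m₂)g = (m₁ + m₂ + 5.500)a, so a = (5.98 − 2.80)(9.81)/(5.98 + 2.80 + 5.500) = 2.185 m/s².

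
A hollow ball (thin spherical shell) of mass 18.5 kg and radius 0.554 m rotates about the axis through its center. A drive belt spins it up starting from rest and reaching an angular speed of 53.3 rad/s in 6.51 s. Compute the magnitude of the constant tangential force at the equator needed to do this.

I = (2/3)MR² = (2/3)(18.5)(0.554)² = 3.785 kg·m².
α = Δω/Δt = (53.3 − 0)/6.51 = 8.187 rad/s².
The required torque is τ = Iα = (3.785)(8.187) = 30.99 N·m.
A tangential force at the equator gives τ = FR, so F = τ/R = 30.99/0.554 = 55.94 N.

F ≈ 55.9 N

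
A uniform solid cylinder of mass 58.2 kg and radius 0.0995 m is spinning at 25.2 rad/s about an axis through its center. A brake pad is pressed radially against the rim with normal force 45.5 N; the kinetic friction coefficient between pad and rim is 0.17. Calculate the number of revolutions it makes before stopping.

I = ½MR² = (1/2)(58.2)(0.0995)² = 0.2881 kg·m².
Friction force f = μN = (0.17)(45.5) = 7.735 N at the rim; torque magnitude τ = fR = 0.7696 N·m, opposing ω.
|α| = τ/I = 0.7696/0.2881 = 2.671 rad/s² (deceleration).
ω² = ω₀² − 2|α|θ with ω = 0 ⇒ θ = ω₀²/(2|α|) = 118.9 rad = 18.92 rev.

≈ 18.9 revolutions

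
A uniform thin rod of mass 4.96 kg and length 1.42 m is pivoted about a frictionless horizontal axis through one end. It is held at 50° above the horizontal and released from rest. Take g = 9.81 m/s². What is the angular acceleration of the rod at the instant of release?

About the pivot, I = (1/3)ML² = (1/3)(4.96)(1.42)² = 3.334 kg·m².
The weight acts at the center, a distance L/2 = 0.7100 m from the pivot; τ = Mg(L/2) cos 50° = 22.21 N·m.
α = τ/I = 22.21/3.334 = 6.661 rad/s².

α ≈ 6.66 rad/s²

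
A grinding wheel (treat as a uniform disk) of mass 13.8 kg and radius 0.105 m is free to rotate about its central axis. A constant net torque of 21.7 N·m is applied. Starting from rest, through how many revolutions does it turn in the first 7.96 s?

≈ 1440 revolutions

I = ½MR² = (1/2)(13.8)(0.105)² = 0.07607 kg·m².
α = τ/I = 21.7/0.07607 = 285.3 rad/s².
θ = ½αt² = ½(285.3)(7.96)² = 9037 rad.
Revolutions = θ/(2π) = 1438.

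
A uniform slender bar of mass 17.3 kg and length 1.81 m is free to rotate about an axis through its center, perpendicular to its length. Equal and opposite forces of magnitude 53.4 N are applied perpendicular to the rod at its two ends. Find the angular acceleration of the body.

α ≈ 20.5 rad/s²

I = (1/12)ML² = (1/12)(17.3)(1.81)² = 4.723 kg·m².
The couple gives τ = F·(L/2) + F·(L/2) = F L = (53.4)(1.81) = 96.65 N·m.
From τ = Iα: α = 96.65/4.723 = 20.46 rad/s².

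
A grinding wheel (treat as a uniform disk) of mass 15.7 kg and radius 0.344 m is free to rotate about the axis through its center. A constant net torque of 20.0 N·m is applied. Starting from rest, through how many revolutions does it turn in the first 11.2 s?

≈ 215 revolutions

I = ½MR² = (1/2)(15.7)(0.344)² = 0.9289 kg·m².
α = τ/I = 20.0/0.9289 = 21.53 rad/s².
θ = ½αt² = ½(21.53)(11.2)² = 1350 rad.
Revolutions = θ/(2π) = 214.9.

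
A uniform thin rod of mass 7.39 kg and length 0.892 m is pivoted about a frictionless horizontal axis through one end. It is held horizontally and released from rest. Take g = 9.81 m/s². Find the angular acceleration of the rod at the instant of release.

α ≈ 16.5 rad/s²

About the pivot, I = (1/3)ML² = (1/3)(7.39)(0.892)² = 1.960 kg·m².
The weight acts at the center, a distance L/2 = 0.4460 m from the pivot; τ = Mg(L/2) = 32.33 N·m.
α = τ/I = 32.33/1.960 = 16.50 rad/s².
(Equivalently α = (3g/(2L)) = 16.50 rad/s².)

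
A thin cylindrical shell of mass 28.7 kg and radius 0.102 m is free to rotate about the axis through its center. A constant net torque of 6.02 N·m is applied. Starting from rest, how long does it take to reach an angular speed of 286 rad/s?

t ≈ 14.2 s

I = MR² = (28.7)(0.102)² = 0.2986 kg·m².
α = τ/I = 6.02/0.2986 = 20.16 rad/s².
ω = αt ⇒ t = ω/α = 286/20.16 = 14.19 s.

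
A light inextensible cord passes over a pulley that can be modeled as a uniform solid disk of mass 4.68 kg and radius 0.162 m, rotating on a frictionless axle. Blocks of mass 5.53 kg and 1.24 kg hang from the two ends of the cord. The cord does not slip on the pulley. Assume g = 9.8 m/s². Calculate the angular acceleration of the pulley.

α ≈ 28.5 rad/s²

I = ½MR² = (1/2)(4.68)(0.162)² = 0.06141 kg·m².
Heavier block: m₁g − T₁ = m₁a. Lighter block: T₂ − m₂g = m₂a.
Pulley: (T₁ − T₂)R = Iα = I(a/R), so T₁ − T₂ = (I/R²)a = (1/2)M_p a = 2.340·a.
Adding the three: (m₁ − m₂)g = (m₁ + m₂ + 2.340)a, so a = (5.53 − 1.24)(9.8)/(5.53 + 1.24 + 2.340) = 4.615 m/s².
α = a/R = 4.615/0.162 = 28.49 rad/s².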